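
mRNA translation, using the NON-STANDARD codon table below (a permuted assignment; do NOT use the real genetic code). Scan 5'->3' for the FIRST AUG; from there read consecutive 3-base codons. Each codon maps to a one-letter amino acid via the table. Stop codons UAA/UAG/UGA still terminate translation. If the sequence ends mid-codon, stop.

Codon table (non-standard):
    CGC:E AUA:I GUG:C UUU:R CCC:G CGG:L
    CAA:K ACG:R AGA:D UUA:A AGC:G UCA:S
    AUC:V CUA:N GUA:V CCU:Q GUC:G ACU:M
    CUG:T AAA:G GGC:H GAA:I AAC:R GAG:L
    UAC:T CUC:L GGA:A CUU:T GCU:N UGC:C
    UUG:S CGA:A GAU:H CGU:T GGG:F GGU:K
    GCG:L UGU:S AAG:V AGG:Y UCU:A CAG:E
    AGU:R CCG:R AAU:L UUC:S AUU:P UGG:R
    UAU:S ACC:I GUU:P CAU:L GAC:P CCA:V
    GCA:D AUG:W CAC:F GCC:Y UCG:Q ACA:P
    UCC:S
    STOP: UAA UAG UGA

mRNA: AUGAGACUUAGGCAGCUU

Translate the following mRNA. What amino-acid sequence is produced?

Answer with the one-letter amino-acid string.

Answer: WDTYET

Derivation:
start AUG at pos 0
pos 0: AUG -> W; peptide=W
pos 3: AGA -> D; peptide=WD
pos 6: CUU -> T; peptide=WDT
pos 9: AGG -> Y; peptide=WDTY
pos 12: CAG -> E; peptide=WDTYE
pos 15: CUU -> T; peptide=WDTYET
pos 18: only 0 nt remain (<3), stop (end of mRNA)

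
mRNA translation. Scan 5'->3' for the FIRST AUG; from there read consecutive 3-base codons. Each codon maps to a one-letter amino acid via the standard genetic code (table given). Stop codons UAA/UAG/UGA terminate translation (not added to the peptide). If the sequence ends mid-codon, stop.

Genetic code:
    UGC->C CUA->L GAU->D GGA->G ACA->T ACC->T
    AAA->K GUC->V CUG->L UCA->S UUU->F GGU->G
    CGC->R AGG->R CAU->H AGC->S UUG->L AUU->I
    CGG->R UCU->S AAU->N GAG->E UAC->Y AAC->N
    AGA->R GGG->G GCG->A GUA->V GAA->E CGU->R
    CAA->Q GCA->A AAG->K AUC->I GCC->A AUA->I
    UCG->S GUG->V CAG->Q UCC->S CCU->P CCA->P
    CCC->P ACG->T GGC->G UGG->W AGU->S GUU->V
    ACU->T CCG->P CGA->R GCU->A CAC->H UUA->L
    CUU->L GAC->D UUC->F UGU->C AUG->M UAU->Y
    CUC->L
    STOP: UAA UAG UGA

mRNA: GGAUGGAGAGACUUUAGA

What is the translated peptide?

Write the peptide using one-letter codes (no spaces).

Answer: MERL

Derivation:
start AUG at pos 2
pos 2: AUG -> M; peptide=M
pos 5: GAG -> E; peptide=ME
pos 8: AGA -> R; peptide=MER
pos 11: CUU -> L; peptide=MERL
pos 14: UAG -> STOP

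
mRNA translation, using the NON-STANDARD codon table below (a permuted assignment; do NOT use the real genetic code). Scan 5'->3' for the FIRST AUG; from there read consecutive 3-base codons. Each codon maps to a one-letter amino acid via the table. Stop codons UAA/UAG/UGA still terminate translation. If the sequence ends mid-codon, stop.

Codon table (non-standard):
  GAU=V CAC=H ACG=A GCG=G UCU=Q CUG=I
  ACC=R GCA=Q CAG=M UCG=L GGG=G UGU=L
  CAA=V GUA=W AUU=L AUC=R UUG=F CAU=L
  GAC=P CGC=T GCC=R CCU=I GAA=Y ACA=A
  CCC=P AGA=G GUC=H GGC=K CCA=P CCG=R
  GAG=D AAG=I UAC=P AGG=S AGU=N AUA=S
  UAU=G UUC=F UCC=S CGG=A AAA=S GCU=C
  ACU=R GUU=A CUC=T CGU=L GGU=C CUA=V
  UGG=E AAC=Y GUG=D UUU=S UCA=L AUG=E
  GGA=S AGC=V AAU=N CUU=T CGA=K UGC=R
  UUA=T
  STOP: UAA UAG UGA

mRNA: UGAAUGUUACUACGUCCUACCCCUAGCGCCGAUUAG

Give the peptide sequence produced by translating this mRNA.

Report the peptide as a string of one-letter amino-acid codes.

start AUG at pos 3
pos 3: AUG -> E; peptide=E
pos 6: UUA -> T; peptide=ET
pos 9: CUA -> V; peptide=ETV
pos 12: CGU -> L; peptide=ETVL
pos 15: CCU -> I; peptide=ETVLI
pos 18: ACC -> R; peptide=ETVLIR
pos 21: CCU -> I; peptide=ETVLIRI
pos 24: AGC -> V; peptide=ETVLIRIV
pos 27: GCC -> R; peptide=ETVLIRIVR
pos 30: GAU -> V; peptide=ETVLIRIVRV
pos 33: UAG -> STOP

Answer: ETVLIRIVRV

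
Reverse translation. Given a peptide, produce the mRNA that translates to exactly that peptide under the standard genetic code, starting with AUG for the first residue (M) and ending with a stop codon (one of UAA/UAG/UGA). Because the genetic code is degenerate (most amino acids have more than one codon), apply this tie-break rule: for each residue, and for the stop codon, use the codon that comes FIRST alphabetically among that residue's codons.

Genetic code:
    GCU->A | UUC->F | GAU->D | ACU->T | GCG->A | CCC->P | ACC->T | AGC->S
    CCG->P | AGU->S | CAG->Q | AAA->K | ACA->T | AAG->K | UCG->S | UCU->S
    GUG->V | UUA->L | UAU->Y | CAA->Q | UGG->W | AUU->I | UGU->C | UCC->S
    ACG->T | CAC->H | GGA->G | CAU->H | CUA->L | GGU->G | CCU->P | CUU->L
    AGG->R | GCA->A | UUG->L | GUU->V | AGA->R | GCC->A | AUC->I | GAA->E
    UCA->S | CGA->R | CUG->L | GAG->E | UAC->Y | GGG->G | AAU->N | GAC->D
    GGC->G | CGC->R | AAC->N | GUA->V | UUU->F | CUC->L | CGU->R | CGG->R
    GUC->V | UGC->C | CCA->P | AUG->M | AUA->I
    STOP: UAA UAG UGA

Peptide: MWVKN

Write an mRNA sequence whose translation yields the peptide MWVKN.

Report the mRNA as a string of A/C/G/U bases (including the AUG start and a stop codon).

Answer: mRNA: AUGUGGGUAAAAAACUAA

Derivation:
residue 1: M -> AUG (start codon)
residue 2: W -> UGG (only codon)
residue 3: V codons sorted = GUA,GUC,GUG,GUU -> pick first = GUA
residue 4: K codons sorted = AAA,AAG -> pick first = AAA
residue 5: N codons sorted = AAC,AAU -> pick first = AAC
terminator: stop codons sorted = UAA,UAG,UGA -> pick first = UAA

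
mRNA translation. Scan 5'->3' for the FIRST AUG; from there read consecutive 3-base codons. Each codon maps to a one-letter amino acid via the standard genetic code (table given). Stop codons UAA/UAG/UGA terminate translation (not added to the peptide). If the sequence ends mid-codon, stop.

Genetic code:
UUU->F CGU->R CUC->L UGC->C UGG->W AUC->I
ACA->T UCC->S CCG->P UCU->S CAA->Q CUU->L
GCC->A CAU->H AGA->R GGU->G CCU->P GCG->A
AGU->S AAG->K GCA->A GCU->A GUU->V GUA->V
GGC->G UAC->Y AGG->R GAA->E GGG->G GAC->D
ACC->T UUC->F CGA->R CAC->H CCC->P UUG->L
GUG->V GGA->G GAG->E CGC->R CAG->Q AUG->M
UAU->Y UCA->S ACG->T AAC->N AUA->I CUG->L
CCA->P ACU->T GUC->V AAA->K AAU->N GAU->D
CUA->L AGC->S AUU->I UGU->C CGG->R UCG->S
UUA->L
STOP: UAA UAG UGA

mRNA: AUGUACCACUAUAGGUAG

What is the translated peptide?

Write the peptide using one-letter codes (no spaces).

start AUG at pos 0
pos 0: AUG -> M; peptide=M
pos 3: UAC -> Y; peptide=MY
pos 6: CAC -> H; peptide=MYH
pos 9: UAU -> Y; peptide=MYHY
pos 12: AGG -> R; peptide=MYHYR
pos 15: UAG -> STOP

Answer: MYHYR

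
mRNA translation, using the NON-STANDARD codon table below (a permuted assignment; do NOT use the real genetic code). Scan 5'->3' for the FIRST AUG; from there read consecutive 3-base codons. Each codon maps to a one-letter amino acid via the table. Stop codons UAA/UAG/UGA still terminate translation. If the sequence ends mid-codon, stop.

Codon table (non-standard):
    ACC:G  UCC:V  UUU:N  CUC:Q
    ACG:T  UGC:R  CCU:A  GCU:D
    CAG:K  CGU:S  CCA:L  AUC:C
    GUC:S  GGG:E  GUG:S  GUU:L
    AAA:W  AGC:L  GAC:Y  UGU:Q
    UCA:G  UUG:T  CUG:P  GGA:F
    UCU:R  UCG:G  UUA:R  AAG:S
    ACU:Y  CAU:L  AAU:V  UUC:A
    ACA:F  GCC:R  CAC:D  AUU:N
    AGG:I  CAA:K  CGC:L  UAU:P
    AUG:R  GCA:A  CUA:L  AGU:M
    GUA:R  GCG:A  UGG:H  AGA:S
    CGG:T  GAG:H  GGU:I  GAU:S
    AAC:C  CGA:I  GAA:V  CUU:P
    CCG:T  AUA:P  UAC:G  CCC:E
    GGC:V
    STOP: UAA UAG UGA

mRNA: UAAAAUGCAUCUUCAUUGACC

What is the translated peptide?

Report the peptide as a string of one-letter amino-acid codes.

start AUG at pos 4
pos 4: AUG -> R; peptide=R
pos 7: CAU -> L; peptide=RL
pos 10: CUU -> P; peptide=RLP
pos 13: CAU -> L; peptide=RLPL
pos 16: UGA -> STOP

Answer: RLPL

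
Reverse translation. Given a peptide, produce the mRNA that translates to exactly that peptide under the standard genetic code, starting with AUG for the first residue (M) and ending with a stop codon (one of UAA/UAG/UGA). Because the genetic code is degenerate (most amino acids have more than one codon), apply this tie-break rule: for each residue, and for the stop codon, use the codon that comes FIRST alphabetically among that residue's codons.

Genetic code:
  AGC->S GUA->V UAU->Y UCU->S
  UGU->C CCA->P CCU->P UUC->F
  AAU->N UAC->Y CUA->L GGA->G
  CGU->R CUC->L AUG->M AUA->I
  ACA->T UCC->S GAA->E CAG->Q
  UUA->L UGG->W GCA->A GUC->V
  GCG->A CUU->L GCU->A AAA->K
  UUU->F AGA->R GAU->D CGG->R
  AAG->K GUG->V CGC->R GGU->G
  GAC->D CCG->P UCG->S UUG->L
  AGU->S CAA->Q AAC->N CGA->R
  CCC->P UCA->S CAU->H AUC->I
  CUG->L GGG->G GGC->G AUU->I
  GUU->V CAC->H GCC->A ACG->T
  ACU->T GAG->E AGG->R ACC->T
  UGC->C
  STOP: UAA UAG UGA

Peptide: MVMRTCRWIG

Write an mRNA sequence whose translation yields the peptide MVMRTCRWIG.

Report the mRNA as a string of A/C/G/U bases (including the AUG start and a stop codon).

Answer: mRNA: AUGGUAAUGAGAACAUGCAGAUGGAUAGGAUAA

Derivation:
residue 1: M -> AUG (start codon)
residue 2: V codons sorted = GUA,GUC,GUG,GUU -> pick first = GUA
residue 3: M -> AUG (only codon)
residue 4: R codons sorted = AGA,AGG,CGA,CGC,CGG,CGU -> pick first = AGA
residue 5: T codons sorted = ACA,ACC,ACG,ACU -> pick first = ACA
residue 6: C codons sorted = UGC,UGU -> pick first = UGC
residue 7: R codons sorted = AGA,AGG,CGA,CGC,CGG,CGU -> pick first = AGA
residue 8: W -> UGG (only codon)
residue 9: I codons sorted = AUA,AUC,AUU -> pick first = AUA
residue 10: G codons sorted = GGA,GGC,GGG,GGU -> pick first = GGA
terminator: stop codons sorted = UAA,UAG,UGA -> pick first = UAA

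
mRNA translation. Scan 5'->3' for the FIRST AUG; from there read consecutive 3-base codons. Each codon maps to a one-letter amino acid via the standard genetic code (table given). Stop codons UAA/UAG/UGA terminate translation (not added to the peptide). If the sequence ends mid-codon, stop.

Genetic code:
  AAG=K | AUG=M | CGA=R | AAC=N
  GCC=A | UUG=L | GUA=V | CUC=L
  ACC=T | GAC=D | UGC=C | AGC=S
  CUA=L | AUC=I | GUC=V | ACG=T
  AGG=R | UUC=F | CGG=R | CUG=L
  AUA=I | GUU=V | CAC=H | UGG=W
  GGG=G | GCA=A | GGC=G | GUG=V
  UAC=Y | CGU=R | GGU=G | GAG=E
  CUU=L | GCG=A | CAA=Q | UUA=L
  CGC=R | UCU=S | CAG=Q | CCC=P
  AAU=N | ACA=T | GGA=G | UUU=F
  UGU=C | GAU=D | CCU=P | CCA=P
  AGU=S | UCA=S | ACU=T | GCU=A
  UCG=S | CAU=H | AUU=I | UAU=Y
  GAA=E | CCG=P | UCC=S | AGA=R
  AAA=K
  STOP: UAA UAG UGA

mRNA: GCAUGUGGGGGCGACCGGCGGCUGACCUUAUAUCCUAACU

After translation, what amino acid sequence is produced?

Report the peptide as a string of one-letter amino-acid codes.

start AUG at pos 2
pos 2: AUG -> M; peptide=M
pos 5: UGG -> W; peptide=MW
pos 8: GGG -> G; peptide=MWG
pos 11: CGA -> R; peptide=MWGR
pos 14: CCG -> P; peptide=MWGRP
pos 17: GCG -> A; peptide=MWGRPA
pos 20: GCU -> A; peptide=MWGRPAA
pos 23: GAC -> D; peptide=MWGRPAAD
pos 26: CUU -> L; peptide=MWGRPAADL
pos 29: AUA -> I; peptide=MWGRPAADLI
pos 32: UCC -> S; peptide=MWGRPAADLIS
pos 35: UAA -> STOP

Answer: MWGRPAADLIS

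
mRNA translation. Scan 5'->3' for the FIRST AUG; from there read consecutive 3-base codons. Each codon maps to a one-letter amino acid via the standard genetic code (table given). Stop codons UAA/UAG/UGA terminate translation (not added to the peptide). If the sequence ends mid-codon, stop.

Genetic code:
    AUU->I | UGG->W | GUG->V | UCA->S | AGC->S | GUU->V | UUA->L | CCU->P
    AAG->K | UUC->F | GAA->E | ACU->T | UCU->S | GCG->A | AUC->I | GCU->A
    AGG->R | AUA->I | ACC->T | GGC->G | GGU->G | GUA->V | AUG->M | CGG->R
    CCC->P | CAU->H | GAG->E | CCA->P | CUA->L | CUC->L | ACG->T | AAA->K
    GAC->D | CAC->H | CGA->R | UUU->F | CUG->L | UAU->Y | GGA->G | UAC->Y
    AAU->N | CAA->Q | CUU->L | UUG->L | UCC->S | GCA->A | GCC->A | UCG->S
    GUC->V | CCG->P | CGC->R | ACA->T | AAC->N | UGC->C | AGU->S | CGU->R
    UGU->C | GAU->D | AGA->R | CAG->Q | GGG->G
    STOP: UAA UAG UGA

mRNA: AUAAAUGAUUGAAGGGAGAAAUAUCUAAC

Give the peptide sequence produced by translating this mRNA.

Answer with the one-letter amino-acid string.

start AUG at pos 4
pos 4: AUG -> M; peptide=M
pos 7: AUU -> I; peptide=MI
pos 10: GAA -> E; peptide=MIE
pos 13: GGG -> G; peptide=MIEG
pos 16: AGA -> R; peptide=MIEGR
pos 19: AAU -> N; peptide=MIEGRN
pos 22: AUC -> I; peptide=MIEGRNI
pos 25: UAA -> STOP

Answer: MIEGRNI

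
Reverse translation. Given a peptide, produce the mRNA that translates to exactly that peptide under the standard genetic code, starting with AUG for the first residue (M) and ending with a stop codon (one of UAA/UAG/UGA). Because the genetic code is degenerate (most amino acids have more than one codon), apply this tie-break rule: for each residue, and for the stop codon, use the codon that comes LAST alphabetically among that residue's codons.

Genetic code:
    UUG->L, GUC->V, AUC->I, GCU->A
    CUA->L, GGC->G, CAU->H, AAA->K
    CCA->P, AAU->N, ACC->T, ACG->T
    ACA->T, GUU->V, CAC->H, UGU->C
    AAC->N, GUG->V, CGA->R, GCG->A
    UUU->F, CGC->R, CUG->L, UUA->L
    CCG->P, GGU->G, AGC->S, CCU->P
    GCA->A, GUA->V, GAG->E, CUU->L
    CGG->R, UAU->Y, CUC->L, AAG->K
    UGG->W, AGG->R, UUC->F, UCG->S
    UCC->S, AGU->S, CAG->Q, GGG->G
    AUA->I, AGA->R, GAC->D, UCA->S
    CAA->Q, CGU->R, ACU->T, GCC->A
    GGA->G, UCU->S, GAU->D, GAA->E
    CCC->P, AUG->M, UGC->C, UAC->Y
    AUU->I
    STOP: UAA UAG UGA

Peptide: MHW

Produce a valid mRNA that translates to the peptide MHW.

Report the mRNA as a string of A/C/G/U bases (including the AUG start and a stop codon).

residue 1: M -> AUG (start codon)
residue 2: H codons sorted = CAC,CAU -> pick last = CAU
residue 3: W -> UGG (only codon)
terminator: stop codons sorted = UAA,UAG,UGA -> pick last = UGA

Answer: mRNA: AUGCAUUGGUGA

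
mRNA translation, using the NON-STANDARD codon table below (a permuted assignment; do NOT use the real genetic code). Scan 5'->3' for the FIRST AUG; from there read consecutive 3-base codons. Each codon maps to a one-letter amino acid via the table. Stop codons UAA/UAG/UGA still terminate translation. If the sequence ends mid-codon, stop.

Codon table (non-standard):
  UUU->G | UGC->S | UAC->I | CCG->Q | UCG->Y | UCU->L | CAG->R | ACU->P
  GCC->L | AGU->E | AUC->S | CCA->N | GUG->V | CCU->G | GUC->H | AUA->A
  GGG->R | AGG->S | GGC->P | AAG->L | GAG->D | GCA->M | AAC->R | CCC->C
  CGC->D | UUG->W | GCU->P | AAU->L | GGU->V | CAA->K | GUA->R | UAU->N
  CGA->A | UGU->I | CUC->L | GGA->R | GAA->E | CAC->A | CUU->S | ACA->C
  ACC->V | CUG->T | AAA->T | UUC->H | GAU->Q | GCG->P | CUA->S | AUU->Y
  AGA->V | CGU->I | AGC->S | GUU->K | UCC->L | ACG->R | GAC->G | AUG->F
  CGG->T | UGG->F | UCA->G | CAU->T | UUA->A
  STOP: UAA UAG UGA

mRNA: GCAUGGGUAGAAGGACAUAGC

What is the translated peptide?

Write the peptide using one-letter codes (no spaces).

Answer: FVVSC

Derivation:
start AUG at pos 2
pos 2: AUG -> F; peptide=F
pos 5: GGU -> V; peptide=FV
pos 8: AGA -> V; peptide=FVV
pos 11: AGG -> S; peptide=FVVS
pos 14: ACA -> C; peptide=FVVSC
pos 17: UAG -> STOP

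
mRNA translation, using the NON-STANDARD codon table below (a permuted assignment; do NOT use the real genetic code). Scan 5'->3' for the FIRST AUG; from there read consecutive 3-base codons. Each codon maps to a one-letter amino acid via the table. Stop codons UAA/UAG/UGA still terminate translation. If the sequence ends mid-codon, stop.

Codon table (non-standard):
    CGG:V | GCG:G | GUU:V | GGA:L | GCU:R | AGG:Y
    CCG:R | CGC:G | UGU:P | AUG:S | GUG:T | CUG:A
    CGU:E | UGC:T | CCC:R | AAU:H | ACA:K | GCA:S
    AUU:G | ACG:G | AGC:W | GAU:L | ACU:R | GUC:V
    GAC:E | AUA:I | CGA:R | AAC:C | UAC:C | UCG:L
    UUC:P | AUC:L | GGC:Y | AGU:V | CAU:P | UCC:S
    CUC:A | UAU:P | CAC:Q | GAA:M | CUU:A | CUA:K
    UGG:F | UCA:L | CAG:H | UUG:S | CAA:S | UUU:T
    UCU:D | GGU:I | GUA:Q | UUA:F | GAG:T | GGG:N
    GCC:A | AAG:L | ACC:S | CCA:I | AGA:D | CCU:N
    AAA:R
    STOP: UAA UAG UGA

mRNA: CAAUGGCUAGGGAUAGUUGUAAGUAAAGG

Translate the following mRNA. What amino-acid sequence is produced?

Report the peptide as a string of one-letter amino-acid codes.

Answer: SRYLVPL

Derivation:
start AUG at pos 2
pos 2: AUG -> S; peptide=S
pos 5: GCU -> R; peptide=SR
pos 8: AGG -> Y; peptide=SRY
pos 11: GAU -> L; peptide=SRYL
pos 14: AGU -> V; peptide=SRYLV
pos 17: UGU -> P; peptide=SRYLVP
pos 20: AAG -> L; peptide=SRYLVPL
pos 23: UAA -> STOP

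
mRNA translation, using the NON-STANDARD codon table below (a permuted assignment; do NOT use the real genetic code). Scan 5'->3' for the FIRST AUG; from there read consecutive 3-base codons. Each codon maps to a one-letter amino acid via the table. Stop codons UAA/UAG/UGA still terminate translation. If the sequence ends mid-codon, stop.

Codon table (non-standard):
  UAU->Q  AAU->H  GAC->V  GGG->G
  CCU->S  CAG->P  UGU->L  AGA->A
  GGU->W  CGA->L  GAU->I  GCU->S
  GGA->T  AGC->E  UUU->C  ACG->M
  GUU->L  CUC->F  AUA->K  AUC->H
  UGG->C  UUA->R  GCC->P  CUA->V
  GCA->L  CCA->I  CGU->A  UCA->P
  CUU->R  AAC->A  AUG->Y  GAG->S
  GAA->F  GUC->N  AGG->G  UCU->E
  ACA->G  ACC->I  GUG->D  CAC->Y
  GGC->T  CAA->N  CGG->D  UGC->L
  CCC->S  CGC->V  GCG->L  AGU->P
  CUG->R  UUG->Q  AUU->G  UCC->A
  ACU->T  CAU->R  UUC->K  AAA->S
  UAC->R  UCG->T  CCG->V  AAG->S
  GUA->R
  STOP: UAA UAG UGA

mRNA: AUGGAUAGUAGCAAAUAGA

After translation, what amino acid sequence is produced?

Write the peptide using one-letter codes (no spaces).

start AUG at pos 0
pos 0: AUG -> Y; peptide=Y
pos 3: GAU -> I; peptide=YI
pos 6: AGU -> P; peptide=YIP
pos 9: AGC -> E; peptide=YIPE
pos 12: AAA -> S; peptide=YIPES
pos 15: UAG -> STOP

Answer: YIPES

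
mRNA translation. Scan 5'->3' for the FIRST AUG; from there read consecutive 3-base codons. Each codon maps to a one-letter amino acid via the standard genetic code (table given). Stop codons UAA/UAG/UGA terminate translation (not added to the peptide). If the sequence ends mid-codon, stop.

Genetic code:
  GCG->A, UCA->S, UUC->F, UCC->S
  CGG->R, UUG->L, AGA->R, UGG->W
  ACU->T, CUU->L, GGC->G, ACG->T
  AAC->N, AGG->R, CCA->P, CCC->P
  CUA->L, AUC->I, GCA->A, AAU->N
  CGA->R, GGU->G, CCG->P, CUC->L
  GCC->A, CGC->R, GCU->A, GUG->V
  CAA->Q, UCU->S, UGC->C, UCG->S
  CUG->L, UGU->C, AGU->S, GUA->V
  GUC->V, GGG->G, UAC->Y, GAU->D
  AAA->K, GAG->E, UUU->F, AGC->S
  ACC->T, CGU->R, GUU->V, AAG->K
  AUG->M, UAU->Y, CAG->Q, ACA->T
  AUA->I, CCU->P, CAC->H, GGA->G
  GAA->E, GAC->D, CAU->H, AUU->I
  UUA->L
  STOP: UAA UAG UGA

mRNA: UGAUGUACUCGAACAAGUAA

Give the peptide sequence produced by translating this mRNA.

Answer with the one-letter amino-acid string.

start AUG at pos 2
pos 2: AUG -> M; peptide=M
pos 5: UAC -> Y; peptide=MY
pos 8: UCG -> S; peptide=MYS
pos 11: AAC -> N; peptide=MYSN
pos 14: AAG -> K; peptide=MYSNK
pos 17: UAA -> STOP

Answer: MYSNK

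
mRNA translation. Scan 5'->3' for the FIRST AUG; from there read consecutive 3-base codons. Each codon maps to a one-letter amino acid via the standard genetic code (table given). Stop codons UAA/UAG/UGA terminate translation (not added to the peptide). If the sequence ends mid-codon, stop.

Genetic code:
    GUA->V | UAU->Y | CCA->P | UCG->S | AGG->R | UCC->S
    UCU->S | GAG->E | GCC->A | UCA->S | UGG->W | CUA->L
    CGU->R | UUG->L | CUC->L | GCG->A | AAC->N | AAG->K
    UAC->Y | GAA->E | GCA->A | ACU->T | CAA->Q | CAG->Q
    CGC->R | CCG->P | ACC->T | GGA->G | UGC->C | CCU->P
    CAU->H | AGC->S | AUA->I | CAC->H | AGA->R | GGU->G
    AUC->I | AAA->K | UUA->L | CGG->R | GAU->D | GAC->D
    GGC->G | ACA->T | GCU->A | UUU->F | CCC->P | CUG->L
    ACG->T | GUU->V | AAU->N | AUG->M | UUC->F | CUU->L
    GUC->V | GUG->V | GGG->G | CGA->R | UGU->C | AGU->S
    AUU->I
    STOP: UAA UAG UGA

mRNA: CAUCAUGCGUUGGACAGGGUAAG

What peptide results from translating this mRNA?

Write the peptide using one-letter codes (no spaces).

Answer: MRWTG

Derivation:
start AUG at pos 4
pos 4: AUG -> M; peptide=M
pos 7: CGU -> R; peptide=MR
pos 10: UGG -> W; peptide=MRW
pos 13: ACA -> T; peptide=MRWT
pos 16: GGG -> G; peptide=MRWTG
pos 19: UAA -> STOP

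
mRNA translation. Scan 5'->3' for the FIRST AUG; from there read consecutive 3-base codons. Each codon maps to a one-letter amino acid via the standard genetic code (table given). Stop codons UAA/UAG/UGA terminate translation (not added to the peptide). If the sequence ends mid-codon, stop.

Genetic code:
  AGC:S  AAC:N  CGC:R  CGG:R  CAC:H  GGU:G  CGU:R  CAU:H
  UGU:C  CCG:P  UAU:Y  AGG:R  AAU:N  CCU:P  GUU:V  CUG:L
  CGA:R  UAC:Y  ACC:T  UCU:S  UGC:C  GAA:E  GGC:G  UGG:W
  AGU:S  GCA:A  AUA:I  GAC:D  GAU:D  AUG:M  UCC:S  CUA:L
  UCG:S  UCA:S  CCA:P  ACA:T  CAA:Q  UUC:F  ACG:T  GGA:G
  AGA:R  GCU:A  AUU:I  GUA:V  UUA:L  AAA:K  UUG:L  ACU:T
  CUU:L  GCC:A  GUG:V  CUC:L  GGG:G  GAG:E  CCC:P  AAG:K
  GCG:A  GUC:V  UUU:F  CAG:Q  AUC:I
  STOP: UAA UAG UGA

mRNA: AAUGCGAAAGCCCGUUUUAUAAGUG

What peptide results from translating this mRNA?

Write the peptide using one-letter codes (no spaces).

start AUG at pos 1
pos 1: AUG -> M; peptide=M
pos 4: CGA -> R; peptide=MR
pos 7: AAG -> K; peptide=MRK
pos 10: CCC -> P; peptide=MRKP
pos 13: GUU -> V; peptide=MRKPV
pos 16: UUA -> L; peptide=MRKPVL
pos 19: UAA -> STOP

Answer: MRKPVL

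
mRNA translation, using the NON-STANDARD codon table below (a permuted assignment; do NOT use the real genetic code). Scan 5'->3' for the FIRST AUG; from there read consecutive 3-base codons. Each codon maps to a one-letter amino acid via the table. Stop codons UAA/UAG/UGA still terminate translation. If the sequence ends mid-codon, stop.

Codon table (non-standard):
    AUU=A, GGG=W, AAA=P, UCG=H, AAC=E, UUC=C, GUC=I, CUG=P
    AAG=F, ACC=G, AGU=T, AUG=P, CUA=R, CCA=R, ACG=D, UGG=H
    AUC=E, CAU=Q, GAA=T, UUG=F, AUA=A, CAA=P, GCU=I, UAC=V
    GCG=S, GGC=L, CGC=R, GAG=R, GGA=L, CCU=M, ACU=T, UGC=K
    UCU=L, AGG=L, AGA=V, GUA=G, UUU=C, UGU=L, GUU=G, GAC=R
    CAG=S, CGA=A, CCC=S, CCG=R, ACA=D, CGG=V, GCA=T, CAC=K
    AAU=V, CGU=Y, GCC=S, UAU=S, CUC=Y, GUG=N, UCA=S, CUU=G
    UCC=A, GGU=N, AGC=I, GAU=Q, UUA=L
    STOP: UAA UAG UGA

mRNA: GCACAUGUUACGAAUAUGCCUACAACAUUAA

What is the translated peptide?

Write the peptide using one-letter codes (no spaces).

Answer: PLAAKRPQ

Derivation:
start AUG at pos 4
pos 4: AUG -> P; peptide=P
pos 7: UUA -> L; peptide=PL
pos 10: CGA -> A; peptide=PLA
pos 13: AUA -> A; peptide=PLAA
pos 16: UGC -> K; peptide=PLAAK
pos 19: CUA -> R; peptide=PLAAKR
pos 22: CAA -> P; peptide=PLAAKRP
pos 25: CAU -> Q; peptide=PLAAKRPQ
pos 28: UAA -> STOP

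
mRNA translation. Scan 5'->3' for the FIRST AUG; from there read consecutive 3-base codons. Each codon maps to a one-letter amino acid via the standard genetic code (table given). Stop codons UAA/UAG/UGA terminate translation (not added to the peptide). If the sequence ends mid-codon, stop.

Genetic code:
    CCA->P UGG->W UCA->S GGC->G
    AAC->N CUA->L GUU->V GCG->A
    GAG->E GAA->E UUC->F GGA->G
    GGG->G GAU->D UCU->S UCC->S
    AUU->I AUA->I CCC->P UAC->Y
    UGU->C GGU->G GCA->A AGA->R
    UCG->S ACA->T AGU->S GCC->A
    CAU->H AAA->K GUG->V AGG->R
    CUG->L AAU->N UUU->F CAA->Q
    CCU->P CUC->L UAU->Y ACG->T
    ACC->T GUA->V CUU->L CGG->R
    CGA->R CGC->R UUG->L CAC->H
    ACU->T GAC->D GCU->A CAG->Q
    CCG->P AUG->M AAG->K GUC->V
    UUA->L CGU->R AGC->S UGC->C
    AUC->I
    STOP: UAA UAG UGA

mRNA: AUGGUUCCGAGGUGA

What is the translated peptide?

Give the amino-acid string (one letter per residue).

start AUG at pos 0
pos 0: AUG -> M; peptide=M
pos 3: GUU -> V; peptide=MV
pos 6: CCG -> P; peptide=MVP
pos 9: AGG -> R; peptide=MVPR
pos 12: UGA -> STOP

Answer: MVPR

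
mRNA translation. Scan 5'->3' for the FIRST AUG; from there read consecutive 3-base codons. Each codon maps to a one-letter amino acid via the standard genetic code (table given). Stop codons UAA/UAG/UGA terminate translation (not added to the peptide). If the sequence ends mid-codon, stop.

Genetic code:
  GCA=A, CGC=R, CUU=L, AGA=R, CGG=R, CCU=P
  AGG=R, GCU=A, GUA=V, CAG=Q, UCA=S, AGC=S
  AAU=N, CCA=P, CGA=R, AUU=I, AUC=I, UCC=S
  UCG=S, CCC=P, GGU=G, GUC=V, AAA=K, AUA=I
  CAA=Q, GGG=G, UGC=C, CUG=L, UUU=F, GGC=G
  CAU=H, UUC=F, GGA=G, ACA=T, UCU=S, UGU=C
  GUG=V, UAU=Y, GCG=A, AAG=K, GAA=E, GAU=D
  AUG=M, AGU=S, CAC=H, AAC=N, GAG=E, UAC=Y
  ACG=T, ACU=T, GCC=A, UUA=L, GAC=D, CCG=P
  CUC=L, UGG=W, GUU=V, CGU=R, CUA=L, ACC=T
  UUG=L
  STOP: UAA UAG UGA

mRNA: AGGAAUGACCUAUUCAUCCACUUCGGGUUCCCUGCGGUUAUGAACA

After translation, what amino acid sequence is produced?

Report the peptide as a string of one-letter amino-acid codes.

Answer: MTYSSTSGSLRL

Derivation:
start AUG at pos 4
pos 4: AUG -> M; peptide=M
pos 7: ACC -> T; peptide=MT
pos 10: UAU -> Y; peptide=MTY
pos 13: UCA -> S; peptide=MTYS
pos 16: UCC -> S; peptide=MTYSS
pos 19: ACU -> T; peptide=MTYSST
pos 22: UCG -> S; peptide=MTYSSTS
pos 25: GGU -> G; peptide=MTYSSTSG
pos 28: UCC -> S; peptide=MTYSSTSGS
pos 31: CUG -> L; peptide=MTYSSTSGSL
pos 34: CGG -> R; peptide=MTYSSTSGSLR
pos 37: UUA -> L; peptide=MTYSSTSGSLRL
pos 40: UGA -> STOP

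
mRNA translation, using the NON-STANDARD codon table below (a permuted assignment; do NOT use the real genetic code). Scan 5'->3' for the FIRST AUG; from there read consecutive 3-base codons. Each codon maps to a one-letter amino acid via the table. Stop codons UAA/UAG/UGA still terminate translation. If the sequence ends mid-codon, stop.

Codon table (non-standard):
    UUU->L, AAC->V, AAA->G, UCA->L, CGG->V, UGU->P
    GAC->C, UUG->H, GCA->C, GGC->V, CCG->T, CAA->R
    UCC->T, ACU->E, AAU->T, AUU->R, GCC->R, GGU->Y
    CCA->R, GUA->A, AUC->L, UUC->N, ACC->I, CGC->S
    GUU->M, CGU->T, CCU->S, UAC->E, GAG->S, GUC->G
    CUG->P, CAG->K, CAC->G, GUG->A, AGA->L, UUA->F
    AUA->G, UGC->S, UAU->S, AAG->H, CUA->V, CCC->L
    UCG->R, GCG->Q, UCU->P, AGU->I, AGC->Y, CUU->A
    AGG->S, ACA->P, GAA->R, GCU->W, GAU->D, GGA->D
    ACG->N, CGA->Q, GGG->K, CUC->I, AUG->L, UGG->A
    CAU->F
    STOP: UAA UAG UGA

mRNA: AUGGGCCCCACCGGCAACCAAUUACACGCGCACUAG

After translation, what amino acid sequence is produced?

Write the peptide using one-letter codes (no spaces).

start AUG at pos 0
pos 0: AUG -> L; peptide=L
pos 3: GGC -> V; peptide=LV
pos 6: CCC -> L; peptide=LVL
pos 9: ACC -> I; peptide=LVLI
pos 12: GGC -> V; peptide=LVLIV
pos 15: AAC -> V; peptide=LVLIVV
pos 18: CAA -> R; peptide=LVLIVVR
pos 21: UUA -> F; peptide=LVLIVVRF
pos 24: CAC -> G; peptide=LVLIVVRFG
pos 27: GCG -> Q; peptide=LVLIVVRFGQ
pos 30: CAC -> G; peptide=LVLIVVRFGQG
pos 33: UAG -> STOP

Answer: LVLIVVRFGQG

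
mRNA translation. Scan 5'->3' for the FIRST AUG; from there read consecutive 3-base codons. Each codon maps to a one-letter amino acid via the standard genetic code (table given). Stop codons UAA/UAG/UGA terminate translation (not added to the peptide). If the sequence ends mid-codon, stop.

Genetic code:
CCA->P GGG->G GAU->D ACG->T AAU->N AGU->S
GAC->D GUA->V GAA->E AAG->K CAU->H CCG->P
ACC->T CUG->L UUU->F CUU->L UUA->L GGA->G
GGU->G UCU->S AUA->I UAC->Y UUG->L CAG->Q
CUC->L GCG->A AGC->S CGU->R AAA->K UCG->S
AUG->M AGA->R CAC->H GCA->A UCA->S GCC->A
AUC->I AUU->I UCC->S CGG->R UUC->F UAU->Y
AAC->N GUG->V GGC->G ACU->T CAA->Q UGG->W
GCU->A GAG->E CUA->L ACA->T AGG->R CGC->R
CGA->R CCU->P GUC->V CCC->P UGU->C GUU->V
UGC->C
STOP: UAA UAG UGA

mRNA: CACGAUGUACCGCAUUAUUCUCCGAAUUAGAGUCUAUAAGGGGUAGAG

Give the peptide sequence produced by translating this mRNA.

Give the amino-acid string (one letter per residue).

Answer: MYRIILRIRVYKG

Derivation:
start AUG at pos 4
pos 4: AUG -> M; peptide=M
pos 7: UAC -> Y; peptide=MY
pos 10: CGC -> R; peptide=MYR
pos 13: AUU -> I; peptide=MYRI
pos 16: AUU -> I; peptide=MYRII
pos 19: CUC -> L; peptide=MYRIIL
pos 22: CGA -> R; peptide=MYRIILR
pos 25: AUU -> I; peptide=MYRIILRI
pos 28: AGA -> R; peptide=MYRIILRIR
pos 31: GUC -> V; peptide=MYRIILRIRV
pos 34: UAU -> Y; peptide=MYRIILRIRVY
pos 37: AAG -> K; peptide=MYRIILRIRVYK
pos 40: GGG -> G; peptide=MYRIILRIRVYKG
pos 43: UAG -> STOP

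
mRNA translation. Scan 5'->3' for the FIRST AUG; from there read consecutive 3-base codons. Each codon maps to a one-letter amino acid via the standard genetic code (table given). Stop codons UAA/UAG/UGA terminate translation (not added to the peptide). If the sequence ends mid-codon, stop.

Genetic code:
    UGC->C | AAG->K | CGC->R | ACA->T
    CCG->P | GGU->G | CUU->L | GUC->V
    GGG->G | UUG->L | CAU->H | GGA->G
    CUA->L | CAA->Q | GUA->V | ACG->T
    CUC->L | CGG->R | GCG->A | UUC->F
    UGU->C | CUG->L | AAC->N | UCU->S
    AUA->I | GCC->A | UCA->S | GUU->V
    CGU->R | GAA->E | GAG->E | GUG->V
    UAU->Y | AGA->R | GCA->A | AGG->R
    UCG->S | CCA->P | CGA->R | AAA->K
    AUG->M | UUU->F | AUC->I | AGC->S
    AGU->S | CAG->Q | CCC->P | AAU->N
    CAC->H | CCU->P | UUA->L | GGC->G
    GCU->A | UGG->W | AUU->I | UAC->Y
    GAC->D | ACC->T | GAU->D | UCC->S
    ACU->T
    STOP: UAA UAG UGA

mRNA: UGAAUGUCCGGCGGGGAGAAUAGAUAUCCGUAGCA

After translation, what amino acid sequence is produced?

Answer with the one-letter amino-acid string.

start AUG at pos 3
pos 3: AUG -> M; peptide=M
pos 6: UCC -> S; peptide=MS
pos 9: GGC -> G; peptide=MSG
pos 12: GGG -> G; peptide=MSGG
pos 15: GAG -> E; peptide=MSGGE
pos 18: AAU -> N; peptide=MSGGEN
pos 21: AGA -> R; peptide=MSGGENR
pos 24: UAU -> Y; peptide=MSGGENRY
pos 27: CCG -> P; peptide=MSGGENRYP
pos 30: UAG -> STOP

Answer: MSGGENRYP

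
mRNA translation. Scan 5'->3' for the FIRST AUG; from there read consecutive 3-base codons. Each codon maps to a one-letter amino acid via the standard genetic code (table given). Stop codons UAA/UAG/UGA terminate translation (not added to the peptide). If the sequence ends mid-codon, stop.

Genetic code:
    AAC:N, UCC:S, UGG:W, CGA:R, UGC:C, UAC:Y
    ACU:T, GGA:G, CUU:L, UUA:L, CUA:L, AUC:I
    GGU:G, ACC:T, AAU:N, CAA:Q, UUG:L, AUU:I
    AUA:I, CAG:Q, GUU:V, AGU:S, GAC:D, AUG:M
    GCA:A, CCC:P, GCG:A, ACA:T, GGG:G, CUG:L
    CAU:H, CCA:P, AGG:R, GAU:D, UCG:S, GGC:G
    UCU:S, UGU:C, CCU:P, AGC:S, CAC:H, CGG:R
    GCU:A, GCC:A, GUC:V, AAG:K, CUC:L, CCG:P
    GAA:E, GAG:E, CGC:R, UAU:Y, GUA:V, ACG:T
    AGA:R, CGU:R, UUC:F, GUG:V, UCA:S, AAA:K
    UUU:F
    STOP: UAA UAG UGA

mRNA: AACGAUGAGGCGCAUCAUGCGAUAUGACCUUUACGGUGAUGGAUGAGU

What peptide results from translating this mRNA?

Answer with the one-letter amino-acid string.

Answer: MRRIMRYDLYGDG

Derivation:
start AUG at pos 4
pos 4: AUG -> M; peptide=M
pos 7: AGG -> R; peptide=MR
pos 10: CGC -> R; peptide=MRR
pos 13: AUC -> I; peptide=MRRI
pos 16: AUG -> M; peptide=MRRIM
pos 19: CGA -> R; peptide=MRRIMR
pos 22: UAU -> Y; peptide=MRRIMRY
pos 25: GAC -> D; peptide=MRRIMRYD
pos 28: CUU -> L; peptide=MRRIMRYDL
pos 31: UAC -> Y; peptide=MRRIMRYDLY
pos 34: GGU -> G; peptide=MRRIMRYDLYG
pos 37: GAU -> D; peptide=MRRIMRYDLYGD
pos 40: GGA -> G; peptide=MRRIMRYDLYGDG
pos 43: UGA -> STOP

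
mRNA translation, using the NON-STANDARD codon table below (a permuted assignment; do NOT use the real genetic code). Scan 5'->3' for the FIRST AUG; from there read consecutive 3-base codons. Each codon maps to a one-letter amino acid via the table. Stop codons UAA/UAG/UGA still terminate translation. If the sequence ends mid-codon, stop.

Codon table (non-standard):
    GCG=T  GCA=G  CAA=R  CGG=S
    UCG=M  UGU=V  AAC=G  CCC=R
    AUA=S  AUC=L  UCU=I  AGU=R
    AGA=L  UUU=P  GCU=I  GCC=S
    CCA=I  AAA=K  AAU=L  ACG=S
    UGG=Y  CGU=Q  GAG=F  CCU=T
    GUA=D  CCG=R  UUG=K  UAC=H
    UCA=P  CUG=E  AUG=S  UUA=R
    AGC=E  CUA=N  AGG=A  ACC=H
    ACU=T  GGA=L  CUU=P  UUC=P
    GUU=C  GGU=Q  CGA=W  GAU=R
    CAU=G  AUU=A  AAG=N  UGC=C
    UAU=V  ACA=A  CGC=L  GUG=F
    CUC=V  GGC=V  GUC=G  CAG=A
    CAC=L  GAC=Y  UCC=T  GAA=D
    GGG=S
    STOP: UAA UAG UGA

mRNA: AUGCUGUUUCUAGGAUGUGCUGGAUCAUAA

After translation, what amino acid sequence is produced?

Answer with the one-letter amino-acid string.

start AUG at pos 0
pos 0: AUG -> S; peptide=S
pos 3: CUG -> E; peptide=SE
pos 6: UUU -> P; peptide=SEP
pos 9: CUA -> N; peptide=SEPN
pos 12: GGA -> L; peptide=SEPNL
pos 15: UGU -> V; peptide=SEPNLV
pos 18: GCU -> I; peptide=SEPNLVI
pos 21: GGA -> L; peptide=SEPNLVIL
pos 24: UCA -> P; peptide=SEPNLVILP
pos 27: UAA -> STOP

Answer: SEPNLVILP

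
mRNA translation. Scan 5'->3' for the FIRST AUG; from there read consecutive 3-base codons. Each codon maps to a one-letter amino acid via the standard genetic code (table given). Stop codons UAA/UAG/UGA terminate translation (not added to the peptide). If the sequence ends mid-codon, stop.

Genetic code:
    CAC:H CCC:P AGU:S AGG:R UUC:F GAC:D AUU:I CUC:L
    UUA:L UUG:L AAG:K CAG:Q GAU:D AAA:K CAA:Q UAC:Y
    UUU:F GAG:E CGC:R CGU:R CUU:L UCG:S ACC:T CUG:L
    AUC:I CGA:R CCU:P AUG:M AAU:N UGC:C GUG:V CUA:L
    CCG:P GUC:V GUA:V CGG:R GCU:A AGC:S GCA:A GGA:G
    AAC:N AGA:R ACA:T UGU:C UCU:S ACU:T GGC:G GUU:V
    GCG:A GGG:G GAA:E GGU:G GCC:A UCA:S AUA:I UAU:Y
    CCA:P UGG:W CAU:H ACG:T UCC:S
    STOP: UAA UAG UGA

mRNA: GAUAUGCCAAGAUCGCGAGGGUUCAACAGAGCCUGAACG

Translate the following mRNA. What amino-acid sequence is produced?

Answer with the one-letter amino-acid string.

start AUG at pos 3
pos 3: AUG -> M; peptide=M
pos 6: CCA -> P; peptide=MP
pos 9: AGA -> R; peptide=MPR
pos 12: UCG -> S; peptide=MPRS
pos 15: CGA -> R; peptide=MPRSR
pos 18: GGG -> G; peptide=MPRSRG
pos 21: UUC -> F; peptide=MPRSRGF
pos 24: AAC -> N; peptide=MPRSRGFN
pos 27: AGA -> R; peptide=MPRSRGFNR
pos 30: GCC -> A; peptide=MPRSRGFNRA
pos 33: UGA -> STOP

Answer: MPRSRGFNRA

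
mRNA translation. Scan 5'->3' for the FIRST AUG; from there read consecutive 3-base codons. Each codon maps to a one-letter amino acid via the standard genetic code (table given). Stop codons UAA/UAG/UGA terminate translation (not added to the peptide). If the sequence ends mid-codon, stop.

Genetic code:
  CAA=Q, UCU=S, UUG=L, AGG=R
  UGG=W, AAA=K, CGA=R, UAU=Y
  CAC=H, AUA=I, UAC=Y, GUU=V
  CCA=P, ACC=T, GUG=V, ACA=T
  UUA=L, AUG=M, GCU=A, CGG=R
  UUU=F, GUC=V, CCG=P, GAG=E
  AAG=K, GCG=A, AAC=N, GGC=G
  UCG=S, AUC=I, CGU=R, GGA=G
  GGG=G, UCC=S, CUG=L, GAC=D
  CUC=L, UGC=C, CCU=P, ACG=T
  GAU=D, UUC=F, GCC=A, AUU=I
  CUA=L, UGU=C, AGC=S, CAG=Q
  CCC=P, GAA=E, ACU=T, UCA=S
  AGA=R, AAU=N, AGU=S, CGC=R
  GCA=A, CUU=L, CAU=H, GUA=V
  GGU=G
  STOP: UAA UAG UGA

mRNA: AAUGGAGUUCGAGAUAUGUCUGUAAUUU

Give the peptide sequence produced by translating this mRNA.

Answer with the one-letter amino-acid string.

Answer: MEFEICL

Derivation:
start AUG at pos 1
pos 1: AUG -> M; peptide=M
pos 4: GAG -> E; peptide=ME
pos 7: UUC -> F; peptide=MEF
pos 10: GAG -> E; peptide=MEFE
pos 13: AUA -> I; peptide=MEFEI
pos 16: UGU -> C; peptide=MEFEIC
pos 19: CUG -> L; peptide=MEFEICL
pos 22: UAA -> STOP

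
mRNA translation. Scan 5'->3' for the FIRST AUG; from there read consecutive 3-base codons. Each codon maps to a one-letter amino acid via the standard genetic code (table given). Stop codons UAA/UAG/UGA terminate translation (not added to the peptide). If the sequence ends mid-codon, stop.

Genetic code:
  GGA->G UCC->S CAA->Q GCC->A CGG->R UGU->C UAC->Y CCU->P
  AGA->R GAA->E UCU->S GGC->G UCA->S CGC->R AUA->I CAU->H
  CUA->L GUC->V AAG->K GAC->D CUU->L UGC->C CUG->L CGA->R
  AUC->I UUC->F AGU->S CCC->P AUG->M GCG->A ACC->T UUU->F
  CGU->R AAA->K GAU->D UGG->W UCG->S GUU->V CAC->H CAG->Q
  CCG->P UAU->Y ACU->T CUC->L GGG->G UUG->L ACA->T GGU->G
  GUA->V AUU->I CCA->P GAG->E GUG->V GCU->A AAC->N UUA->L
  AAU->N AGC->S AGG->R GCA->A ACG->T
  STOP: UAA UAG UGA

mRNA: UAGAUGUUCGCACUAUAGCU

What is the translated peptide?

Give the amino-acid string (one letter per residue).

start AUG at pos 3
pos 3: AUG -> M; peptide=M
pos 6: UUC -> F; peptide=MF
pos 9: GCA -> A; peptide=MFA
pos 12: CUA -> L; peptide=MFAL
pos 15: UAG -> STOP

Answer: MFAL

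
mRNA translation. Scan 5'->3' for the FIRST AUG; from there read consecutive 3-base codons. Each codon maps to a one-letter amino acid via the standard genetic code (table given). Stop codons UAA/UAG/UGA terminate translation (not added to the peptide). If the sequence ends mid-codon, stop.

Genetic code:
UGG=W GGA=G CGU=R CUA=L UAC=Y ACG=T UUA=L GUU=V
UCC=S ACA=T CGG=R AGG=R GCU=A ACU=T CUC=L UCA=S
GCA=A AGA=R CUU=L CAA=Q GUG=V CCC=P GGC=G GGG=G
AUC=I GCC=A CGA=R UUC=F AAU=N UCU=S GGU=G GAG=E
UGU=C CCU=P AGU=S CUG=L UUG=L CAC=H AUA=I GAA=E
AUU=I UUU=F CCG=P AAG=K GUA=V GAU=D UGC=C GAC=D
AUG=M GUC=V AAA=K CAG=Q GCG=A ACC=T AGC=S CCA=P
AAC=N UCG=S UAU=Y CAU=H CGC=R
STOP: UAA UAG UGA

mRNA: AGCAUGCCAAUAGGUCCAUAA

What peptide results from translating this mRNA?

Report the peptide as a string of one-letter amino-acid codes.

start AUG at pos 3
pos 3: AUG -> M; peptide=M
pos 6: CCA -> P; peptide=MP
pos 9: AUA -> I; peptide=MPI
pos 12: GGU -> G; peptide=MPIG
pos 15: CCA -> P; peptide=MPIGP
pos 18: UAA -> STOP

Answer: MPIGP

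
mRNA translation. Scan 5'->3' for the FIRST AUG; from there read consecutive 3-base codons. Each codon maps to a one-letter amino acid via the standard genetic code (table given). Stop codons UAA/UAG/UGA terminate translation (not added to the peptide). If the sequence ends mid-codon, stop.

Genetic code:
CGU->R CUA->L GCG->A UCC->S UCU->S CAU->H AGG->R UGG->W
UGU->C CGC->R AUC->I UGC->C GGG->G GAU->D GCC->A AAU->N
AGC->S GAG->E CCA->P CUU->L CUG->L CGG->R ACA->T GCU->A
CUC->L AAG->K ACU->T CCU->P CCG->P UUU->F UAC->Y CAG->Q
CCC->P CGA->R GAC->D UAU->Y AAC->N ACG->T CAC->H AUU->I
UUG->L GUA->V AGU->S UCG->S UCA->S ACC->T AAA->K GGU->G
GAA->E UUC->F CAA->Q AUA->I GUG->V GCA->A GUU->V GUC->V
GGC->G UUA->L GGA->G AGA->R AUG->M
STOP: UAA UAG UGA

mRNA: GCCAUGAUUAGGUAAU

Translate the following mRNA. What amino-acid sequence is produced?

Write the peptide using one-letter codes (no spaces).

start AUG at pos 3
pos 3: AUG -> M; peptide=M
pos 6: AUU -> I; peptide=MI
pos 9: AGG -> R; peptide=MIR
pos 12: UAA -> STOP

Answer: MIR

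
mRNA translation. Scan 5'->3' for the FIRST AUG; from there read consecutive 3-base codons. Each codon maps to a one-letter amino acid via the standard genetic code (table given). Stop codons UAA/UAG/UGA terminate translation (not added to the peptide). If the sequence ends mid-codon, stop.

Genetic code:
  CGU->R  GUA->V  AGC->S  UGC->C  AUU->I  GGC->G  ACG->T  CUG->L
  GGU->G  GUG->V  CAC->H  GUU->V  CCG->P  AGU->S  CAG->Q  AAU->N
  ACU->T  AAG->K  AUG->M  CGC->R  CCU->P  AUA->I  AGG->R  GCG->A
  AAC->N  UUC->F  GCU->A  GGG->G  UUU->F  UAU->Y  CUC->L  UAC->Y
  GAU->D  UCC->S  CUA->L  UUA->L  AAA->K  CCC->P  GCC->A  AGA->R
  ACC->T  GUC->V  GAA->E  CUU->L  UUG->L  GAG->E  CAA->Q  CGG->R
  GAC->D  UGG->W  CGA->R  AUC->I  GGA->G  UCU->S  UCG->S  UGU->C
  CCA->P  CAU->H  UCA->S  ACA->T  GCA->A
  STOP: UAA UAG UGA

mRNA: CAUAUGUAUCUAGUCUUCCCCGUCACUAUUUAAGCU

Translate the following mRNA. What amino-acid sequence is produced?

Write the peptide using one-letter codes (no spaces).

start AUG at pos 3
pos 3: AUG -> M; peptide=M
pos 6: UAU -> Y; peptide=MY
pos 9: CUA -> L; peptide=MYL
pos 12: GUC -> V; peptide=MYLV
pos 15: UUC -> F; peptide=MYLVF
pos 18: CCC -> P; peptide=MYLVFP
pos 21: GUC -> V; peptide=MYLVFPV
pos 24: ACU -> T; peptide=MYLVFPVT
pos 27: AUU -> I; peptide=MYLVFPVTI
pos 30: UAA -> STOP

Answer: MYLVFPVTI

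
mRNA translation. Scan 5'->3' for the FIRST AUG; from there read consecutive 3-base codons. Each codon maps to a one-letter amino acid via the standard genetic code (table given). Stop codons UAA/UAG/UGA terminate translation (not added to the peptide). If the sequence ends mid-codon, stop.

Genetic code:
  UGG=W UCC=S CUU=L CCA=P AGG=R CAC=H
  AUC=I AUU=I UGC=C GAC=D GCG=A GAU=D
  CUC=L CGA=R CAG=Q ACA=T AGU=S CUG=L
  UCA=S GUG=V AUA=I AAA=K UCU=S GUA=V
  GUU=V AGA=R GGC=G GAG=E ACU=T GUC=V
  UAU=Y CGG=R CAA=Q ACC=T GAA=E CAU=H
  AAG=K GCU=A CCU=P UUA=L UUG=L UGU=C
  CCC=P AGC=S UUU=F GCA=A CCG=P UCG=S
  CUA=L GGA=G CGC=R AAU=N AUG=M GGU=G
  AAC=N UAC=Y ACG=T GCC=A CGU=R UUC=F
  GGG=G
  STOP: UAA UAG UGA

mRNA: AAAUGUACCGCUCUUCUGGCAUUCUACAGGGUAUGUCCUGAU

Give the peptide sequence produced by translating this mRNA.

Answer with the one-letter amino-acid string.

start AUG at pos 2
pos 2: AUG -> M; peptide=M
pos 5: UAC -> Y; peptide=MY
pos 8: CGC -> R; peptide=MYR
pos 11: UCU -> S; peptide=MYRS
pos 14: UCU -> S; peptide=MYRSS
pos 17: GGC -> G; peptide=MYRSSG
pos 20: AUU -> I; peptide=MYRSSGI
pos 23: CUA -> L; peptide=MYRSSGIL
pos 26: CAG -> Q; peptide=MYRSSGILQ
pos 29: GGU -> G; peptide=MYRSSGILQG
pos 32: AUG -> M; peptide=MYRSSGILQGM
pos 35: UCC -> S; peptide=MYRSSGILQGMS
pos 38: UGA -> STOP

Answer: MYRSSGILQGMS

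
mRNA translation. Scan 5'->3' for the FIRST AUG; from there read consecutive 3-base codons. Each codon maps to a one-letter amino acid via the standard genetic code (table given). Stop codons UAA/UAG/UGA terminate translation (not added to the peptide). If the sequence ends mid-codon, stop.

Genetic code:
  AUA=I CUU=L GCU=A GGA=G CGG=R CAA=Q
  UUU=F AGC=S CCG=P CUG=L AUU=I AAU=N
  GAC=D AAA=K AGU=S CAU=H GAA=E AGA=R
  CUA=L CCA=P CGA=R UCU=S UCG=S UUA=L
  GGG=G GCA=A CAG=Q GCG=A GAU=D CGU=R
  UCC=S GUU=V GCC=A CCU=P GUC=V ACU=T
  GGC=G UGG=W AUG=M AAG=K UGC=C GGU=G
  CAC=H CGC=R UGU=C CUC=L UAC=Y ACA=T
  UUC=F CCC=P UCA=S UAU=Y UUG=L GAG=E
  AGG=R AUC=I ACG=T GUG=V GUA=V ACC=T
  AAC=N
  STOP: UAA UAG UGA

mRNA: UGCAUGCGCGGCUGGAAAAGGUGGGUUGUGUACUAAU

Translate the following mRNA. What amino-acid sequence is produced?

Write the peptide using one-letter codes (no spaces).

start AUG at pos 3
pos 3: AUG -> M; peptide=M
pos 6: CGC -> R; peptide=MR
pos 9: GGC -> G; peptide=MRG
pos 12: UGG -> W; peptide=MRGW
pos 15: AAA -> K; peptide=MRGWK
pos 18: AGG -> R; peptide=MRGWKR
pos 21: UGG -> W; peptide=MRGWKRW
pos 24: GUU -> V; peptide=MRGWKRWV
pos 27: GUG -> V; peptide=MRGWKRWVV
pos 30: UAC -> Y; peptide=MRGWKRWVVY
pos 33: UAA -> STOP

Answer: MRGWKRWVVY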